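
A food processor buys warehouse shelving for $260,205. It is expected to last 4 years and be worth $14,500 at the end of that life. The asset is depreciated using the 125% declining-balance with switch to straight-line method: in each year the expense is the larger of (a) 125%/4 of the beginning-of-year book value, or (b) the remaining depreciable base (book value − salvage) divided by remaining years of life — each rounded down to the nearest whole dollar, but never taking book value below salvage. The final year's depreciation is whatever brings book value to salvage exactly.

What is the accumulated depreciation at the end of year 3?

Depreciable base = $260,205 − $14,500 = $245,705.
Year 1: DB = ⌊$260,205 × 125%/4⌋ = $81,314; SL = ⌊$245,705/4⌋ = $61,426 → take DB $81,314. Book value $178,891.
Year 2: DB = ⌊$178,891 × 125%/4⌋ = $55,903; SL = ⌊$164,391/3⌋ = $54,797 → take DB $55,903. Book value $122,988.
Year 3: DB = ⌊$122,988 × 125%/4⌋ = $38,433; SL = ⌊$108,488/2⌋ = $54,244 → take SL $54,244. Book value $68,744.
Accumulated through year 3 = $260,205 − $68,744 = $191,461.

$191,461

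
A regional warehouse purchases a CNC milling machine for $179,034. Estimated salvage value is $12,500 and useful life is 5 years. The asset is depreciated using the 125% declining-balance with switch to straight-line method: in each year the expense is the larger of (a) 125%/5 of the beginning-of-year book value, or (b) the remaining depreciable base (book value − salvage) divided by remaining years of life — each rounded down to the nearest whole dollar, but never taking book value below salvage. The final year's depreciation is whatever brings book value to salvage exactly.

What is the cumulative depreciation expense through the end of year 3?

Depreciable base = $179,034 − $12,500 = $166,534.
Year 1: DB = ⌊$179,034 × 125%/5⌋ = $44,758; SL = ⌊$166,534/5⌋ = $33,306 → take DB $44,758. Book value $134,276.
Year 2: DB = ⌊$134,276 × 125%/5⌋ = $33,569; SL = ⌊$121,776/4⌋ = $30,444 → take DB $33,569. Book value $100,707.
Year 3: DB = ⌊$100,707 × 125%/5⌋ = $25,176; SL = ⌊$88,207/3⌋ = $29,402 → take SL $29,402. Book value $71,305.
Accumulated through year 3 = $179,034 − $71,305 = $107,729.

$107,729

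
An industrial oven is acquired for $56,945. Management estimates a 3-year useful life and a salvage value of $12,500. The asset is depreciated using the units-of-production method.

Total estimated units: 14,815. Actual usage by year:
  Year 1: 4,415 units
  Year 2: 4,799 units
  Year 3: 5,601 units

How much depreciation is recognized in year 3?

$16,803

Depreciable base = $56,945 − $12,500 = $44,445.
Rate = $44,445 / 14,815 units = $3 per unit.
Year 1: 4,415 × $3 = $13,245. Book value $43,700.
Year 2: 4,799 × $3 = $14,397. Book value $29,303.
Year 3: 5,601 × $3 = $16,803. Book value $12,500.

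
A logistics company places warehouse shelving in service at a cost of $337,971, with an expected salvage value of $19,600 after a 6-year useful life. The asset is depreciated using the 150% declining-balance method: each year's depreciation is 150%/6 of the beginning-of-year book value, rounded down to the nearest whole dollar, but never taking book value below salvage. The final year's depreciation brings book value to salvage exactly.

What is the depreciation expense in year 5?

Depreciable base = $337,971 − $19,600 = $318,371.
Year 1: ⌊$337,971 × 150%/6⌋ = $84,492. Book value $253,479.
Year 2: ⌊$253,479 × 150%/6⌋ = $63,369. Book value $190,110.
Year 3: ⌊$190,110 × 150%/6⌋ = $47,527. Book value $142,583.
Year 4: ⌊$142,583 × 150%/6⌋ = $35,645. Book value $106,938.
Year 5: ⌊$106,938 × 150%/6⌋ = $26,734. Book value $80,204.

$26,734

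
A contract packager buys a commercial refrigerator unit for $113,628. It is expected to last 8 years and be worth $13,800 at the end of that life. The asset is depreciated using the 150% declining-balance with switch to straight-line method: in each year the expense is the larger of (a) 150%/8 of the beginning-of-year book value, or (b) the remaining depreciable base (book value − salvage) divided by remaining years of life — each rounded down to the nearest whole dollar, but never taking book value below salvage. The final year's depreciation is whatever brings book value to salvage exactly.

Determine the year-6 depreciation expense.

Depreciable base = $113,628 − $13,800 = $99,828.
Year 1: DB = ⌊$113,628 × 150%/8⌋ = $21,305; SL = ⌊$99,828/8⌋ = $12,478 → take DB $21,305. Book value $92,323.
Year 2: DB = ⌊$92,323 × 150%/8⌋ = $17,310; SL = ⌊$78,523/7⌋ = $11,217 → take DB $17,310. Book value $75,013.
Year 3: DB = ⌊$75,013 × 150%/8⌋ = $14,064; SL = ⌊$61,213/6⌋ = $10,202 → take DB $14,064. Book value $60,949.
Year 4: DB = ⌊$60,949 × 150%/8⌋ = $11,427; SL = ⌊$47,149/5⌋ = $9,429 → take DB $11,427. Book value $49,522.
Year 5: DB = ⌊$49,522 × 150%/8⌋ = $9,285; SL = ⌊$35,722/4⌋ = $8,930 → take DB $9,285. Book value $40,237.
Year 6: DB = ⌊$40,237 × 150%/8⌋ = $7,544; SL = ⌊$26,437/3⌋ = $8,812 → take SL $8,812. Book value $31,425.

$8,812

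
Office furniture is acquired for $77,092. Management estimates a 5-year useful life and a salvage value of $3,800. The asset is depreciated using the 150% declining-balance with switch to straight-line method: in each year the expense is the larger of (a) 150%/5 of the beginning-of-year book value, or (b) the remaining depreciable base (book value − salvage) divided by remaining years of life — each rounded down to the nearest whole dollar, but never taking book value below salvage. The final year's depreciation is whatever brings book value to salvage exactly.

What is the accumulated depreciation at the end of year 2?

$39,316

Depreciable base = $77,092 − $3,800 = $73,292.
Year 1: DB = ⌊$77,092 × 150%/5⌋ = $23,127; SL = ⌊$73,292/5⌋ = $14,658 → take DB $23,127. Book value $53,965.
Year 2: DB = ⌊$53,965 × 150%/5⌋ = $16,189; SL = ⌊$50,165/4⌋ = $12,541 → take DB $16,189. Book value $37,776.
Accumulated through year 2 = $77,092 − $37,776 = $39,316.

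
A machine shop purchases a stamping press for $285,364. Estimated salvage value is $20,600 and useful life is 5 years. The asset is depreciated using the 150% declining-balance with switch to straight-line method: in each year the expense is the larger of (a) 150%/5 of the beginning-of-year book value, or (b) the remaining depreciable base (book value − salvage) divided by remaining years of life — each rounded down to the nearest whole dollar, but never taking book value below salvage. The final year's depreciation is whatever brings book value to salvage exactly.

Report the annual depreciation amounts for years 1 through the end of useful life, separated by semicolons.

$85,609; $59,926; $41,948; $38,640; $38,641

Depreciable base = $285,364 − $20,600 = $264,764.
Year 1: DB = ⌊$285,364 × 150%/5⌋ = $85,609; SL = ⌊$264,764/5⌋ = $52,952 → take DB $85,609. Book value $199,755.
Year 2: DB = ⌊$199,755 × 150%/5⌋ = $59,926; SL = ⌊$179,155/4⌋ = $44,788 → take DB $59,926. Book value $139,829.
Year 3: DB = ⌊$139,829 × 150%/5⌋ = $41,948; SL = ⌊$119,229/3⌋ = $39,743 → take DB $41,948. Book value $97,881.
Year 4: DB = ⌊$97,881 × 150%/5⌋ = $29,364; SL = ⌊$77,281/2⌋ = $38,640 → take SL $38,640. Book value $59,241.
Year 5 (final): $59,241 − $20,600 = $38,641. Book value $20,600.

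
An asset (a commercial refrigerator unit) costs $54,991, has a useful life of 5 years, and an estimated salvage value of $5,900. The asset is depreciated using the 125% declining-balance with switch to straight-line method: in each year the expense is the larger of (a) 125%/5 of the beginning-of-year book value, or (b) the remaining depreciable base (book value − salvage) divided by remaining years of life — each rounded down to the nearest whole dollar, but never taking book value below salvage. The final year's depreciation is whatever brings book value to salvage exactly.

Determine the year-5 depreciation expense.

Depreciable base = $54,991 − $5,900 = $49,091.
Year 1: DB = ⌊$54,991 × 125%/5⌋ = $13,747; SL = ⌊$49,091/5⌋ = $9,818 → take DB $13,747. Book value $41,244.
Year 2: DB = ⌊$41,244 × 125%/5⌋ = $10,311; SL = ⌊$35,344/4⌋ = $8,836 → take DB $10,311. Book value $30,933.
Year 3: DB = ⌊$30,933 × 125%/5⌋ = $7,733; SL = ⌊$25,033/3⌋ = $8,344 → take SL $8,344. Book value $22,589.
Year 4: DB = ⌊$22,589 × 125%/5⌋ = $5,647; SL = ⌊$16,689/2⌋ = $8,344 → take SL $8,344. Book value $14,245.
Year 5 (final): $14,245 − $5,900 = $8,345. Book value $5,900.

$8,345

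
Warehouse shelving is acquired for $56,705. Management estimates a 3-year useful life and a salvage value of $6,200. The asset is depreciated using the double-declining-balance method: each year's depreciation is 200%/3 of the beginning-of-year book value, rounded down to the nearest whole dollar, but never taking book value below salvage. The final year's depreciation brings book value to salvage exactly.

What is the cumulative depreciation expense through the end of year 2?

Depreciable base = $56,705 − $6,200 = $50,505.
Year 1: ⌊$56,705 × 200%/3⌋ = $37,803. Book value $18,902.
Year 2: ⌊$18,902 × 200%/3⌋ = $12,601. Book value $6,301.
Accumulated through year 2 = $56,705 − $6,301 = $50,404.

$50,404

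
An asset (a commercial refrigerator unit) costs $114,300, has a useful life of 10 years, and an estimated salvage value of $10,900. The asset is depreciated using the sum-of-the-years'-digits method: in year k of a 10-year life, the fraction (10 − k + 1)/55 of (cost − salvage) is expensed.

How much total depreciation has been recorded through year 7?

Depreciable base = $114,300 − $10,900 = $103,400.
Sum of the years' digits = 10+9+8+7+6+5+4+3+2+1 = 55.
Year 1: $103,400 × 10/55 = $18,800. Book value $95,500.
Year 2: $103,400 × 9/55 = $16,920. Book value $78,580.
Year 3: $103,400 × 8/55 = $15,040. Book value $63,540.
Year 4: $103,400 × 7/55 = $13,160. Book value $50,380.
Year 5: $103,400 × 6/55 = $11,280. Book value $39,100.
Year 6: $103,400 × 5/55 = $9,400. Book value $29,700.
Year 7: $103,400 × 4/55 = $7,520. Book value $22,180.
Accumulated through year 7 = $114,300 − $22,180 = $92,120.

$92,120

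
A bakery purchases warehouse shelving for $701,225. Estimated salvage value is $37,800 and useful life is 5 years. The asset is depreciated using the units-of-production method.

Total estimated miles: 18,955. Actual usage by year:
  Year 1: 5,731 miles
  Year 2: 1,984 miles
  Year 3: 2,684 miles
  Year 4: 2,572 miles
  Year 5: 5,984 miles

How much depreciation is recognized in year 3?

Depreciable base = $701,225 − $37,800 = $663,425.
Rate = $663,425 / 18,955 miles = $35 per mile.
Year 1: 5,731 × $35 = $200,585. Book value $500,640.
Year 2: 1,984 × $35 = $69,440. Book value $431,200.
Year 3: 2,684 × $35 = $93,940. Book value $337,260.

$93,940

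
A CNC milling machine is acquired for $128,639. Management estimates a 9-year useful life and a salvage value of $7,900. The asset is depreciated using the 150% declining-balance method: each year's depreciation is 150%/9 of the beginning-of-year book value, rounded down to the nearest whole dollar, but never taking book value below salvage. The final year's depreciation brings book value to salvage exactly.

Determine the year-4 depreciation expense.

$12,407

Depreciable base = $128,639 − $7,900 = $120,739.
Year 1: ⌊$128,639 × 150%/9⌋ = $21,439. Book value $107,200.
Year 2: ⌊$107,200 × 150%/9⌋ = $17,866. Book value $89,334.
Year 3: ⌊$89,334 × 150%/9⌋ = $14,889. Book value $74,445.
Year 4: ⌊$74,445 × 150%/9⌋ = $12,407. Book value $62,038.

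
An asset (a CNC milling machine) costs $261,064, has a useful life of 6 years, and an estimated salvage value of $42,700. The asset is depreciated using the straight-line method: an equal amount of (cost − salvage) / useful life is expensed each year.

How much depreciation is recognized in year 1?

$36,394

Depreciable base = $261,064 − $42,700 = $218,364.
Annual expense = $218,364 / 6 = $36,394.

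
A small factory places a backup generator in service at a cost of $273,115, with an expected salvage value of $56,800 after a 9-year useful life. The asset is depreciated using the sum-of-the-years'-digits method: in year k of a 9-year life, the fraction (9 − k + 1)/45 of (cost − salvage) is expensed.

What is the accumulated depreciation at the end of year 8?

$211,508

Depreciable base = $273,115 − $56,800 = $216,315.
Sum of the years' digits = 9+8+7+6+5+4+3+2+1 = 45.
Year 1: $216,315 × 9/45 = $43,263. Book value $229,852.
Year 2: $216,315 × 8/45 = $38,456. Book value $191,396.
Year 3: $216,315 × 7/45 = $33,649. Book value $157,747.
Year 4: $216,315 × 6/45 = $28,842. Book value $128,905.
Year 5: $216,315 × 5/45 = $24,035. Book value $104,870.
Year 6: $216,315 × 4/45 = $19,228. Book value $85,642.
Year 7: $216,315 × 3/45 = $14,421. Book value $71,221.
Year 8: $216,315 × 2/45 = $9,614. Book value $61,607.
Accumulated through year 8 = $273,115 − $61,607 = $211,508.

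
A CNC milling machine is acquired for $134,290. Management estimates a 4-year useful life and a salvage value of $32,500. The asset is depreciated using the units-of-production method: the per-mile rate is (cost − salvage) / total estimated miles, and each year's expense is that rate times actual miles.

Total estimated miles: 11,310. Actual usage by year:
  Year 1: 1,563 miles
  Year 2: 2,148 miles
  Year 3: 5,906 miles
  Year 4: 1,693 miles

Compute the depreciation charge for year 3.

Depreciable base = $134,290 − $32,500 = $101,790.
Rate = $101,790 / 11,310 miles = $9 per mile.
Year 1: 1,563 × $9 = $14,067. Book value $120,223.
Year 2: 2,148 × $9 = $19,332. Book value $100,891.
Year 3: 5,906 × $9 = $53,154. Book value $47,737.

$53,154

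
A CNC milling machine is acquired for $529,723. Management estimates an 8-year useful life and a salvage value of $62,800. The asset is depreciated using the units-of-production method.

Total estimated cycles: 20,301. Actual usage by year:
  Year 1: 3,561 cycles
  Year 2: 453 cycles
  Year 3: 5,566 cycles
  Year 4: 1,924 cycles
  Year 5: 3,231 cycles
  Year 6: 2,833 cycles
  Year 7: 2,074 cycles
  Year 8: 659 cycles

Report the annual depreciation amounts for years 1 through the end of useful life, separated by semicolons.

$81,903; $10,419; $128,018; $44,252; $74,313; $65,159; $47,702; $15,157

Depreciable base = $529,723 − $62,800 = $466,923.
Rate = $466,923 / 20,301 cycles = $23 per cycle.
Year 1: 3,561 × $23 = $81,903. Book value $447,820.
Year 2: 453 × $23 = $10,419. Book value $437,401.
Year 3: 5,566 × $23 = $128,018. Book value $309,383.
Year 4: 1,924 × $23 = $44,252. Book value $265,131.
Year 5: 3,231 × $23 = $74,313. Book value $190,818.
Year 6: 2,833 × $23 = $65,159. Book value $125,659.
Year 7: 2,074 × $23 = $47,702. Book value $77,957.
Year 8: 659 × $23 = $15,157. Book value $62,800.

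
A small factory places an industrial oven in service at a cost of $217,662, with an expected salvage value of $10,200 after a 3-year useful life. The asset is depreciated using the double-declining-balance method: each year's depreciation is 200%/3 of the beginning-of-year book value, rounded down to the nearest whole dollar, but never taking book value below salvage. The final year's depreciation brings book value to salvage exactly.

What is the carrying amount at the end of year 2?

$24,185

Depreciable base = $217,662 − $10,200 = $207,462.
Year 1: ⌊$217,662 × 200%/3⌋ = $145,108. Book value $72,554.
Year 2: ⌊$72,554 × 200%/3⌋ = $48,369. Book value $24,185.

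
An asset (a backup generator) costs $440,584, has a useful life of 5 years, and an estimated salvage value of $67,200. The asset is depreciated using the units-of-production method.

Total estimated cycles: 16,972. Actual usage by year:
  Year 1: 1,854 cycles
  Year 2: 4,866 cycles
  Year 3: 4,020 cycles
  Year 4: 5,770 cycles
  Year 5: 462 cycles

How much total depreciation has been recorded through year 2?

Depreciable base = $440,584 − $67,200 = $373,384.
Rate = $373,384 / 16,972 cycles = $22 per cycle.
Year 1: 1,854 × $22 = $40,788. Book value $399,796.
Year 2: 4,866 × $22 = $107,052. Book value $292,744.
Accumulated through year 2 = $440,584 − $292,744 = $147,840.

$147,840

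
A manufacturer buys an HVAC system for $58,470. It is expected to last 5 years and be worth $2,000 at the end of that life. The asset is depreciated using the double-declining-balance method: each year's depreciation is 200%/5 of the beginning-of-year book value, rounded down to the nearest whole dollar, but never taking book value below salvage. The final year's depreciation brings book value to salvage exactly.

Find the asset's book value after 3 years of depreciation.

$12,630

Depreciable base = $58,470 − $2,000 = $56,470.
Year 1: ⌊$58,470 × 200%/5⌋ = $23,388. Book value $35,082.
Year 2: ⌊$35,082 × 200%/5⌋ = $14,032. Book value $21,050.
Year 3: ⌊$21,050 × 200%/5⌋ = $8,420. Book value $12,630.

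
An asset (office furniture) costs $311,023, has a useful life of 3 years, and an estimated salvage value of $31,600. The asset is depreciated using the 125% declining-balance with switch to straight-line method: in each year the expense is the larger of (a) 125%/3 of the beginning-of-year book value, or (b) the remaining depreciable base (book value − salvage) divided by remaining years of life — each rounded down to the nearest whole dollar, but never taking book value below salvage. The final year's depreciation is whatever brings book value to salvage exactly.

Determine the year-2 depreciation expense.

Depreciable base = $311,023 − $31,600 = $279,423.
Year 1: DB = ⌊$311,023 × 125%/3⌋ = $129,592; SL = ⌊$279,423/3⌋ = $93,141 → take DB $129,592. Book value $181,431.
Year 2: DB = ⌊$181,431 × 125%/3⌋ = $75,596; SL = ⌊$149,831/2⌋ = $74,915 → take DB $75,596. Book value $105,835.

$75,596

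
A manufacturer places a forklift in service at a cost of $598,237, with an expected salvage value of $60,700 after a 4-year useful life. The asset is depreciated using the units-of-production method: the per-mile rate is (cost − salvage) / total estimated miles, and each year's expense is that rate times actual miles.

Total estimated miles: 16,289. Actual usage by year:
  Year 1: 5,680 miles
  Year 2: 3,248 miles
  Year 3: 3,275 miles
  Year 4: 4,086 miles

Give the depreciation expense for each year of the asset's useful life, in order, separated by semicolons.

Depreciable base = $598,237 − $60,700 = $537,537.
Rate = $537,537 / 16,289 miles = $33 per mile.
Year 1: 5,680 × $33 = $187,440. Book value $410,797.
Year 2: 3,248 × $33 = $107,184. Book value $303,613.
Year 3: 3,275 × $33 = $108,075. Book value $195,538.
Year 4: 4,086 × $33 = $134,838. Book value $60,700.

$187,440; $107,184; $108,075; $134,838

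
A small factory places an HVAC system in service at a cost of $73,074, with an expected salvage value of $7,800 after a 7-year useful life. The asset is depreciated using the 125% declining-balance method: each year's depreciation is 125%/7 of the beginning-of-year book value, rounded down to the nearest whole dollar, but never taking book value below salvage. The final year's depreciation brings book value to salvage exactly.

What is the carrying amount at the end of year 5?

Depreciable base = $73,074 − $7,800 = $65,274.
Year 1: ⌊$73,074 × 125%/7⌋ = $13,048. Book value $60,026.
Year 2: ⌊$60,026 × 125%/7⌋ = $10,718. Book value $49,308.
Year 3: ⌊$49,308 × 125%/7⌋ = $8,805. Book value $40,503.
Year 4: ⌊$40,503 × 125%/7⌋ = $7,232. Book value $33,271.
Year 5: ⌊$33,271 × 125%/7⌋ = $5,941. Book value $27,330.

$27,330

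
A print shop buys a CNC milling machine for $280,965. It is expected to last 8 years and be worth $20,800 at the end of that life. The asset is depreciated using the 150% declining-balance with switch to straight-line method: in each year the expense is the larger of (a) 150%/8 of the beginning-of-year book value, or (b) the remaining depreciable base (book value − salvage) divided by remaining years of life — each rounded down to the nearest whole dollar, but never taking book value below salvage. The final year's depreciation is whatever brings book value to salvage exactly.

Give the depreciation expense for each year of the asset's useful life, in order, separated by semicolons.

Depreciable base = $280,965 − $20,800 = $260,165.
Year 1: DB = ⌊$280,965 × 150%/8⌋ = $52,680; SL = ⌊$260,165/8⌋ = $32,520 → take DB $52,680. Book value $228,285.
Year 2: DB = ⌊$228,285 × 150%/8⌋ = $42,803; SL = ⌊$207,485/7⌋ = $29,640 → take DB $42,803. Book value $185,482.
Year 3: DB = ⌊$185,482 × 150%/8⌋ = $34,777; SL = ⌊$164,682/6⌋ = $27,447 → take DB $34,777. Book value $150,705.
Year 4: DB = ⌊$150,705 × 150%/8⌋ = $28,257; SL = ⌊$129,905/5⌋ = $25,981 → take DB $28,257. Book value $122,448.
Year 5: DB = ⌊$122,448 × 150%/8⌋ = $22,959; SL = ⌊$101,648/4⌋ = $25,412 → take SL $25,412. Book value $97,036.
Year 6: DB = ⌊$97,036 × 150%/8⌋ = $18,194; SL = ⌊$76,236/3⌋ = $25,412 → take SL $25,412. Book value $71,624.
Year 7: DB = ⌊$71,624 × 150%/8⌋ = $13,429; SL = ⌊$50,824/2⌋ = $25,412 → take SL $25,412. Book value $46,212.
Year 8 (final): $46,212 − $20,800 = $25,412. Book value $20,800.

$52,680; $42,803; $34,777; $28,257; $25,412; $25,412; $25,412; $25,412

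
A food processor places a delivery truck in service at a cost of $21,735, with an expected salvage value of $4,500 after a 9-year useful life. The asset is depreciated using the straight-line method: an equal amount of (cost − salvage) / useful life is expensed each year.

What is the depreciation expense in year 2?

Depreciable base = $21,735 − $4,500 = $17,235.
Annual expense = $17,235 / 9 = $1,915.

$1,915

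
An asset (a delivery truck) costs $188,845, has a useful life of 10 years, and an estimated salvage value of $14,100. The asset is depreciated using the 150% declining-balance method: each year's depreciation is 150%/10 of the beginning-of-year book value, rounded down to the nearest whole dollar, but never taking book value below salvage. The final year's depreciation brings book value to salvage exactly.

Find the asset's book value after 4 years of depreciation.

Depreciable base = $188,845 − $14,100 = $174,745.
Year 1: ⌊$188,845 × 150%/10⌋ = $28,326. Book value $160,519.
Year 2: ⌊$160,519 × 150%/10⌋ = $24,077. Book value $136,442.
Year 3: ⌊$136,442 × 150%/10⌋ = $20,466. Book value $115,976.
Year 4: ⌊$115,976 × 150%/10⌋ = $17,396. Book value $98,580.

$98,580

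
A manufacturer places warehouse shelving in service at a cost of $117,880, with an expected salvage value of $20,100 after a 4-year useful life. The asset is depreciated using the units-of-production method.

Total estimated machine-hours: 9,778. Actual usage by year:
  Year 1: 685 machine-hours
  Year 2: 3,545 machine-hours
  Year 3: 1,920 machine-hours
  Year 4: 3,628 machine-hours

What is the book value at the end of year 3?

$56,380

Depreciable base = $117,880 − $20,100 = $97,780.
Rate = $97,780 / 9,778 machine-hours = $10 per machine-hour.
Year 1: 685 × $10 = $6,850. Book value $111,030.
Year 2: 3,545 × $10 = $35,450. Book value $75,580.
Year 3: 1,920 × $10 = $19,200. Book value $56,380.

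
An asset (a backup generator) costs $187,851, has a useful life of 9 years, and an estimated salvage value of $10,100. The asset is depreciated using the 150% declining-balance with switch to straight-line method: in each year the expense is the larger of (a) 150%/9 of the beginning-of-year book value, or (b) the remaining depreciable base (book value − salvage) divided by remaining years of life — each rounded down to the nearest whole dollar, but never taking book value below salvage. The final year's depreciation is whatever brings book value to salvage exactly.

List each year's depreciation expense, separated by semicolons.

$31,308; $26,090; $21,742; $18,118; $16,098; $16,098; $16,099; $16,099; $16,099

Depreciable base = $187,851 − $10,100 = $177,751.
Year 1: DB = ⌊$187,851 × 150%/9⌋ = $31,308; SL = ⌊$177,751/9⌋ = $19,750 → take DB $31,308. Book value $156,543.
Year 2: DB = ⌊$156,543 × 150%/9⌋ = $26,090; SL = ⌊$146,443/8⌋ = $18,305 → take DB $26,090. Book value $130,453.
Year 3: DB = ⌊$130,453 × 150%/9⌋ = $21,742; SL = ⌊$120,353/7⌋ = $17,193 → take DB $21,742. Book value $108,711.
Year 4: DB = ⌊$108,711 × 150%/9⌋ = $18,118; SL = ⌊$98,611/6⌋ = $16,435 → take DB $18,118. Book value $90,593.
Year 5: DB = ⌊$90,593 × 150%/9⌋ = $15,098; SL = ⌊$80,493/5⌋ = $16,098 → take SL $16,098. Book value $74,495.
Year 6: DB = ⌊$74,495 × 150%/9⌋ = $12,415; SL = ⌊$64,395/4⌋ = $16,098 → take SL $16,098. Book value $58,397.
Year 7: DB = ⌊$58,397 × 150%/9⌋ = $9,732; SL = ⌊$48,297/3⌋ = $16,099 → take SL $16,099. Book value $42,298.
Year 8: DB = ⌊$42,298 × 150%/9⌋ = $7,049; SL = ⌊$32,198/2⌋ = $16,099 → take SL $16,099. Book value $26,199.
Year 9 (final): $26,199 − $10,100 = $16,099. Book value $10,100.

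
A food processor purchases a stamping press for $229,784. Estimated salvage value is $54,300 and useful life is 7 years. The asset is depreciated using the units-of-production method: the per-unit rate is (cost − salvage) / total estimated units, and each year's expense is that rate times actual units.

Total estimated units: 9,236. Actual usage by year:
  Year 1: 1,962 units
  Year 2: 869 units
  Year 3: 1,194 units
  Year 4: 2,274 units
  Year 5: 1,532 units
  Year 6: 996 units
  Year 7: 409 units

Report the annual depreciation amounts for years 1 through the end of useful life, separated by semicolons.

$37,278; $16,511; $22,686; $43,206; $29,108; $18,924; $7,771

Depreciable base = $229,784 − $54,300 = $175,484.
Rate = $175,484 / 9,236 units = $19 per unit.
Year 1: 1,962 × $19 = $37,278. Book value $192,506.
Year 2: 869 × $19 = $16,511. Book value $175,995.
Year 3: 1,194 × $19 = $22,686. Book value $153,309.
Year 4: 2,274 × $19 = $43,206. Book value $110,103.
Year 5: 1,532 × $19 = $29,108. Book value $80,995.
Year 6: 996 × $19 = $18,924. Book value $62,071.
Year 7: 409 × $19 = $7,771. Book value $54,300.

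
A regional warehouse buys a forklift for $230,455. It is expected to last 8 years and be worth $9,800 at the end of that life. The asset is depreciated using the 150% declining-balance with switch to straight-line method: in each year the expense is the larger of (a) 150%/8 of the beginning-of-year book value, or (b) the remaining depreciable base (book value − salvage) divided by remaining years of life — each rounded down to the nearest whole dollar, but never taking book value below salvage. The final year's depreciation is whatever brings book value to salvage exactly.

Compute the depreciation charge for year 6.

$22,659

Depreciable base = $230,455 − $9,800 = $220,655.
Year 1: DB = ⌊$230,455 × 150%/8⌋ = $43,210; SL = ⌊$220,655/8⌋ = $27,581 → take DB $43,210. Book value $187,245.
Year 2: DB = ⌊$187,245 × 150%/8⌋ = $35,108; SL = ⌊$177,445/7⌋ = $25,349 → take DB $35,108. Book value $152,137.
Year 3: DB = ⌊$152,137 × 150%/8⌋ = $28,525; SL = ⌊$142,337/6⌋ = $23,722 → take DB $28,525. Book value $123,612.
Year 4: DB = ⌊$123,612 × 150%/8⌋ = $23,177; SL = ⌊$113,812/5⌋ = $22,762 → take DB $23,177. Book value $100,435.
Year 5: DB = ⌊$100,435 × 150%/8⌋ = $18,831; SL = ⌊$90,635/4⌋ = $22,658 → take SL $22,658. Book value $77,777.
Year 6: DB = ⌊$77,777 × 150%/8⌋ = $14,583; SL = ⌊$67,977/3⌋ = $22,659 → take SL $22,659. Book value $55,118.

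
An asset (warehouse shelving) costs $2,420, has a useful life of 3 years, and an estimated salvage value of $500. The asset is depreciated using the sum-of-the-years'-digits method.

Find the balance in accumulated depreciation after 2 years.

$1,600

Depreciable base = $2,420 − $500 = $1,920.
Sum of the years' digits = 3+2+1 = 6.
Year 1: $1,920 × 3/6 = $960. Book value $1,460.
Year 2: $1,920 × 2/6 = $640. Book value $820.
Accumulated through year 2 = $2,420 − $820 = $1,600.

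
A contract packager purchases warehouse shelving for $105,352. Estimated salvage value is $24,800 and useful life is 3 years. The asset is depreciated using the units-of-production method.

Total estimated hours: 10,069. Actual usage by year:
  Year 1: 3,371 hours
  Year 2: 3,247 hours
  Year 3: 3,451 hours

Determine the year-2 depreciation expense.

$25,976

Depreciable base = $105,352 − $24,800 = $80,552.
Rate = $80,552 / 10,069 hours = $8 per hour.
Year 1: 3,371 × $8 = $26,968. Book value $78,384.
Year 2: 3,247 × $8 = $25,976. Book value $52,408.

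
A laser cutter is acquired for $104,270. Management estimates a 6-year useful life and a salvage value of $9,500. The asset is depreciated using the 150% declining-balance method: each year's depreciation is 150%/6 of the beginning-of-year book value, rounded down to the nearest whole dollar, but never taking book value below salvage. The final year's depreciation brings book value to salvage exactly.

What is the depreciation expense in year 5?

Depreciable base = $104,270 − $9,500 = $94,770.
Year 1: ⌊$104,270 × 150%/6⌋ = $26,067. Book value $78,203.
Year 2: ⌊$78,203 × 150%/6⌋ = $19,550. Book value $58,653.
Year 3: ⌊$58,653 × 150%/6⌋ = $14,663. Book value $43,990.
Year 4: ⌊$43,990 × 150%/6⌋ = $10,997. Book value $32,993.
Year 5: ⌊$32,993 × 150%/6⌋ = $8,248. Book value $24,745.

$8,248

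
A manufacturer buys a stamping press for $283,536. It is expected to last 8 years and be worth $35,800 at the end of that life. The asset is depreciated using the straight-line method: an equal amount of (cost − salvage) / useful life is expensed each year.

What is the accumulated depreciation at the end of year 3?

Depreciable base = $283,536 − $35,800 = $247,736.
Annual expense = $247,736 / 8 = $30,967.
End of year 1: book value $252,569.
End of year 2: book value $221,602.
End of year 3: book value $190,635.
Accumulated through year 3 = $283,536 − $190,635 = $92,901.

$92,901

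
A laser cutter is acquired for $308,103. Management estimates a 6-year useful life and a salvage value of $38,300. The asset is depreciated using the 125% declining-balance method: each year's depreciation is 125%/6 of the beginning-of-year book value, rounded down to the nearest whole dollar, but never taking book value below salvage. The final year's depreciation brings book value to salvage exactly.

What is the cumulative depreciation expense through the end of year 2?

$115,003

Depreciable base = $308,103 − $38,300 = $269,803.
Year 1: ⌊$308,103 × 125%/6⌋ = $64,188. Book value $243,915.
Year 2: ⌊$243,915 × 125%/6⌋ = $50,815. Book value $193,100.
Accumulated through year 2 = $308,103 − $193,100 = $115,003.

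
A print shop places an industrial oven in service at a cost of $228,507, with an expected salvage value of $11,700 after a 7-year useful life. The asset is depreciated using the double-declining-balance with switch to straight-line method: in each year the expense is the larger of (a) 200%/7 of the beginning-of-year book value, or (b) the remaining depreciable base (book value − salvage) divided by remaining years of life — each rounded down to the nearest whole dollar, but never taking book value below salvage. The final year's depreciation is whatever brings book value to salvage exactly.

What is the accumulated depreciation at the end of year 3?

$145,231

Depreciable base = $228,507 − $11,700 = $216,807.
Year 1: DB = ⌊$228,507 × 200%/7⌋ = $65,287; SL = ⌊$216,807/7⌋ = $30,972 → take DB $65,287. Book value $163,220.
Year 2: DB = ⌊$163,220 × 200%/7⌋ = $46,634; SL = ⌊$151,520/6⌋ = $25,253 → take DB $46,634. Book value $116,586.
Year 3: DB = ⌊$116,586 × 200%/7⌋ = $33,310; SL = ⌊$104,886/5⌋ = $20,977 → take DB $33,310. Book value $83,276.
Accumulated through year 3 = $228,507 − $83,276 = $145,231.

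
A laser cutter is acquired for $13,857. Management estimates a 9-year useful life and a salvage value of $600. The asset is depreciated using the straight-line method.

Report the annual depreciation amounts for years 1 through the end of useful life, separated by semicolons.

Depreciable base = $13,857 − $600 = $13,257.
Annual expense = $13,257 / 9 = $1,473.
End of year 1: book value $12,384.
End of year 2: book value $10,911.
End of year 3: book value $9,438.
End of year 4: book value $7,965.
End of year 5: book value $6,492.
End of year 6: book value $5,019.
End of year 7: book value $3,546.
End of year 8: book value $2,073.
End of year 9: book value $600.

$1,473; $1,473; $1,473; $1,473; $1,473; $1,473; $1,473; $1,473; $1,473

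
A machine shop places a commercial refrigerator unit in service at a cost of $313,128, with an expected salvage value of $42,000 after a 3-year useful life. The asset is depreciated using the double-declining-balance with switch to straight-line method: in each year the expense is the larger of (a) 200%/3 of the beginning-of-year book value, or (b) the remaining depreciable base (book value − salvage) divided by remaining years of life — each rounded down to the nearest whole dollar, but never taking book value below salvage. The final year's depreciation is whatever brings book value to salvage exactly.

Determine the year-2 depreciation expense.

$62,376

Depreciable base = $313,128 − $42,000 = $271,128.
Year 1: DB = ⌊$313,128 × 200%/3⌋ = $208,752; SL = ⌊$271,128/3⌋ = $90,376 → take DB $208,752. Book value $104,376.
Year 2: DB = ⌊$104,376 × 200%/3⌋ = $69,584; SL = ⌊$62,376/2⌋ = $31,188 → take DB $69,584, capped at $62,376. Book value $42,000.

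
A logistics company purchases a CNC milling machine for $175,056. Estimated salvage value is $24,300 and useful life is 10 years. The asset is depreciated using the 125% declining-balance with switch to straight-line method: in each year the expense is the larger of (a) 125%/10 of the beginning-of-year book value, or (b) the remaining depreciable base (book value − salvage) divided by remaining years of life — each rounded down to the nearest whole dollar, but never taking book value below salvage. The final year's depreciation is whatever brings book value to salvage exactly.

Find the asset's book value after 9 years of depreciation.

$37,353

Depreciable base = $175,056 − $24,300 = $150,756.
Year 1: DB = ⌊$175,056 × 125%/10⌋ = $21,882; SL = ⌊$150,756/10⌋ = $15,075 → take DB $21,882. Book value $153,174.
Year 2: DB = ⌊$153,174 × 125%/10⌋ = $19,146; SL = ⌊$128,874/9⌋ = $14,319 → take DB $19,146. Book value $134,028.
Year 3: DB = ⌊$134,028 × 125%/10⌋ = $16,753; SL = ⌊$109,728/8⌋ = $13,716 → take DB $16,753. Book value $117,275.
Year 4: DB = ⌊$117,275 × 125%/10⌋ = $14,659; SL = ⌊$92,975/7⌋ = $13,282 → take DB $14,659. Book value $102,616.
Year 5: DB = ⌊$102,616 × 125%/10⌋ = $12,827; SL = ⌊$78,316/6⌋ = $13,052 → take SL $13,052. Book value $89,564.
Year 6: DB = ⌊$89,564 × 125%/10⌋ = $11,195; SL = ⌊$65,264/5⌋ = $13,052 → take SL $13,052. Book value $76,512.
Year 7: DB = ⌊$76,512 × 125%/10⌋ = $9,564; SL = ⌊$52,212/4⌋ = $13,053 → take SL $13,053. Book value $63,459.
Year 8: DB = ⌊$63,459 × 125%/10⌋ = $7,932; SL = ⌊$39,159/3⌋ = $13,053 → take SL $13,053. Book value $50,406.
Year 9: DB = ⌊$50,406 × 125%/10⌋ = $6,300; SL = ⌊$26,106/2⌋ = $13,053 → take SL $13,053. Book value $37,353.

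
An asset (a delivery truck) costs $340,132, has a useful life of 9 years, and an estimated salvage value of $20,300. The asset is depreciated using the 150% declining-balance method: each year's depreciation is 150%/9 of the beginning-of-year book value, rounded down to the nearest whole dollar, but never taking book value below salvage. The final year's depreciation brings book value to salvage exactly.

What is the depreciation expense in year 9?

Depreciable base = $340,132 − $20,300 = $319,832.
Year 1: ⌊$340,132 × 150%/9⌋ = $56,688. Book value $283,444.
Year 2: ⌊$283,444 × 150%/9⌋ = $47,240. Book value $236,204.
Year 3: ⌊$236,204 × 150%/9⌋ = $39,367. Book value $196,837.
Year 4: ⌊$196,837 × 150%/9⌋ = $32,806. Book value $164,031.
Year 5: ⌊$164,031 × 150%/9⌋ = $27,338. Book value $136,693.
Year 6: ⌊$136,693 × 150%/9⌋ = $22,782. Book value $113,911.
Year 7: ⌊$113,911 × 150%/9⌋ = $18,985. Book value $94,926.
Year 8: ⌊$94,926 × 150%/9⌋ = $15,821. Book value $79,105.
Year 9 (final): $79,105 − $20,300 = $58,805. Book value $20,300.

$58,805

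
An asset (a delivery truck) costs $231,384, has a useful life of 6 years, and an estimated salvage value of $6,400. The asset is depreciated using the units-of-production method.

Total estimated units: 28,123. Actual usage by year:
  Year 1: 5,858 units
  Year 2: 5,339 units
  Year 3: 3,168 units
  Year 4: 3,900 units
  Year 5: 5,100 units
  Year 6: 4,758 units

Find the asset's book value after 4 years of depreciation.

Depreciable base = $231,384 − $6,400 = $224,984.
Rate = $224,984 / 28,123 units = $8 per unit.
Year 1: 5,858 × $8 = $46,864. Book value $184,520.
Year 2: 5,339 × $8 = $42,712. Book value $141,808.
Year 3: 3,168 × $8 = $25,344. Book value $116,464.
Year 4: 3,900 × $8 = $31,200. Book value $85,264.

$85,264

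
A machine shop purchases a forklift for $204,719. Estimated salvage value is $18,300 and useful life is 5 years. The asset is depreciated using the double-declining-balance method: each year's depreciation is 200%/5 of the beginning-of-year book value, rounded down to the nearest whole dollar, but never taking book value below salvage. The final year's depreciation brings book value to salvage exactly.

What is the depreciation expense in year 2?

Depreciable base = $204,719 − $18,300 = $186,419.
Year 1: ⌊$204,719 × 200%/5⌋ = $81,887. Book value $122,832.
Year 2: ⌊$122,832 × 200%/5⌋ = $49,132. Book value $73,700.

$49,132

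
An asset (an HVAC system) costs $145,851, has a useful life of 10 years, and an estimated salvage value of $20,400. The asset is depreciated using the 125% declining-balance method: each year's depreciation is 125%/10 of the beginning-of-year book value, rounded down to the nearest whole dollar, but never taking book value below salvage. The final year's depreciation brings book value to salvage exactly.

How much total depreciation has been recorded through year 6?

Depreciable base = $145,851 − $20,400 = $125,451.
Year 1: ⌊$145,851 × 125%/10⌋ = $18,231. Book value $127,620.
Year 2: ⌊$127,620 × 125%/10⌋ = $15,952. Book value $111,668.
Year 3: ⌊$111,668 × 125%/10⌋ = $13,958. Book value $97,710.
Year 4: ⌊$97,710 × 125%/10⌋ = $12,213. Book value $85,497.
Year 5: ⌊$85,497 × 125%/10⌋ = $10,687. Book value $74,810.
Year 6: ⌊$74,810 × 125%/10⌋ = $9,351. Book value $65,459.
Accumulated through year 6 = $145,851 − $65,459 = $80,392.

$80,392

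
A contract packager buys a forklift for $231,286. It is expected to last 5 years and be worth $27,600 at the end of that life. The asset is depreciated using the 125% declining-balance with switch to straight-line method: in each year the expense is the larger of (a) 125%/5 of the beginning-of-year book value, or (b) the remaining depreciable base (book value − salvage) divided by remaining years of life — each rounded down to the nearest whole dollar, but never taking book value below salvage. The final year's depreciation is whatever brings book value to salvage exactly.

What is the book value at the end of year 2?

$130,099

Depreciable base = $231,286 − $27,600 = $203,686.
Year 1: DB = ⌊$231,286 × 125%/5⌋ = $57,821; SL = ⌊$203,686/5⌋ = $40,737 → take DB $57,821. Book value $173,465.
Year 2: DB = ⌊$173,465 × 125%/5⌋ = $43,366; SL = ⌊$145,865/4⌋ = $36,466 → take DB $43,366. Book value $130,099.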